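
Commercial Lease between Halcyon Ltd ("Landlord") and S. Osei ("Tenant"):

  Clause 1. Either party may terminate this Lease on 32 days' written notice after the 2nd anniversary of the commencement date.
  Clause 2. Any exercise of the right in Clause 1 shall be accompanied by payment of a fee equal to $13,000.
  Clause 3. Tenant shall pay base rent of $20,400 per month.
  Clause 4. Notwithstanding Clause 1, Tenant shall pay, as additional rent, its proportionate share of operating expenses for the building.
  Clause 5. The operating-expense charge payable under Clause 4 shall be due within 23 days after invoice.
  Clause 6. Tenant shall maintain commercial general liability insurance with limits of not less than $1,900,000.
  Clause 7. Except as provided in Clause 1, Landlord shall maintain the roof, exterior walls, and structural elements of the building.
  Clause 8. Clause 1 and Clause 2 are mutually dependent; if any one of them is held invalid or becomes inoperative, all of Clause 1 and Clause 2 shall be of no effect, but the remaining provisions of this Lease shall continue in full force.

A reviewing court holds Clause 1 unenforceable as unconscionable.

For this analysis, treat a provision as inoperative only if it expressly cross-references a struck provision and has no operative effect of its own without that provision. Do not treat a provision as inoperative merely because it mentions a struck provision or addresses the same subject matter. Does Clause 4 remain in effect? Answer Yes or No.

Clause 1 is struck. Clause 2 has no operative effect of its own apart from Clause 1 and is therefore inoperative. Clause 7 mentions Clause 1 but its own obligation stands independently of Clause 1, so Clause 7 is not affected. Clause 4 mentions Clause 1 but its own obligation stands independently of Clause 1, so Clause 4 is not affected. Clause 8 declares Clause 1 and Clause 2 mutually dependent; since one of them has fallen, all of them are of no effect. The remainder continues in force under Clause 8. The provisions still in force are Clause 3, Clause 4, Clause 5, Clause 6, Clause 7, and Clause 8. Clause 4 is among the surviving provisions, so the answer is yes.

Yes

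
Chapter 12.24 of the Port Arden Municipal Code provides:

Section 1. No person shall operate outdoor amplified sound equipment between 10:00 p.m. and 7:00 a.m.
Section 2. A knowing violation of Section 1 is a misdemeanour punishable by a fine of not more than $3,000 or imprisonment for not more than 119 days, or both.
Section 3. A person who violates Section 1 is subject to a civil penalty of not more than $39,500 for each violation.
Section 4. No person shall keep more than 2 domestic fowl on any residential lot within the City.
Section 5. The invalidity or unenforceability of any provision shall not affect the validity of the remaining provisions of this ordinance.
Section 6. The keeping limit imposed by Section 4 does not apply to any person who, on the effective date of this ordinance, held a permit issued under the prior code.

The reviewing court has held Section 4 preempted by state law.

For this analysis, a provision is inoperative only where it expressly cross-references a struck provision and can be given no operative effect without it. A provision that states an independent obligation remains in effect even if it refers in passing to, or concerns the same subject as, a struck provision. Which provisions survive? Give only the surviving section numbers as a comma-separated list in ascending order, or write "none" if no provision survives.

1, 2, 3, 5

Section 4 is struck. Section 6 operates only by reference to Section 4, so it falls with Section 4. Section 5 is a severability clause and preserves every provision that can still be given independent effect. Section 1, Section 2, Section 3, and Section 5 remain in effect.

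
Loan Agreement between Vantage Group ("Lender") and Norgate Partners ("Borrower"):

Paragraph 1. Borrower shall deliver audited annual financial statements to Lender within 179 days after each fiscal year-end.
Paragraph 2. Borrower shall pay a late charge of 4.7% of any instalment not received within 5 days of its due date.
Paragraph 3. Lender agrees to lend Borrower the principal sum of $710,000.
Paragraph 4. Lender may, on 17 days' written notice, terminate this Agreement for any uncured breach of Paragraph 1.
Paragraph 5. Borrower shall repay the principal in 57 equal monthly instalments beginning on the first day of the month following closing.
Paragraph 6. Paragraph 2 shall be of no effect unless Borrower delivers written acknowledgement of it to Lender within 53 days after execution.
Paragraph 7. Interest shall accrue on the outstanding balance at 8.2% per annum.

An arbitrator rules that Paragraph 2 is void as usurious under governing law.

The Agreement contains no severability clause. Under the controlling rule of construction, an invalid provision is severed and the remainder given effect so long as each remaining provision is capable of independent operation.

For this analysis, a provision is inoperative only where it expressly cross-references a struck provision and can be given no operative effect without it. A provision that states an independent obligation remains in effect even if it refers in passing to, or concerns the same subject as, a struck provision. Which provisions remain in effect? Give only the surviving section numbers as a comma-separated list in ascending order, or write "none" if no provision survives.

1, 3, 4, 5, 7

Paragraph 2 is struck. The only function of Paragraph 6 is the acknowledgement condition for Paragraph 2, so it cannot stand once Paragraph 2 is removed. With no severability clause, the stated default rule severs what cannot stand and enforces each remaining provision that can operate on its own. That leaves Paragraph 1, Paragraph 3, Paragraph 4, Paragraph 5, and Paragraph 7 in effect.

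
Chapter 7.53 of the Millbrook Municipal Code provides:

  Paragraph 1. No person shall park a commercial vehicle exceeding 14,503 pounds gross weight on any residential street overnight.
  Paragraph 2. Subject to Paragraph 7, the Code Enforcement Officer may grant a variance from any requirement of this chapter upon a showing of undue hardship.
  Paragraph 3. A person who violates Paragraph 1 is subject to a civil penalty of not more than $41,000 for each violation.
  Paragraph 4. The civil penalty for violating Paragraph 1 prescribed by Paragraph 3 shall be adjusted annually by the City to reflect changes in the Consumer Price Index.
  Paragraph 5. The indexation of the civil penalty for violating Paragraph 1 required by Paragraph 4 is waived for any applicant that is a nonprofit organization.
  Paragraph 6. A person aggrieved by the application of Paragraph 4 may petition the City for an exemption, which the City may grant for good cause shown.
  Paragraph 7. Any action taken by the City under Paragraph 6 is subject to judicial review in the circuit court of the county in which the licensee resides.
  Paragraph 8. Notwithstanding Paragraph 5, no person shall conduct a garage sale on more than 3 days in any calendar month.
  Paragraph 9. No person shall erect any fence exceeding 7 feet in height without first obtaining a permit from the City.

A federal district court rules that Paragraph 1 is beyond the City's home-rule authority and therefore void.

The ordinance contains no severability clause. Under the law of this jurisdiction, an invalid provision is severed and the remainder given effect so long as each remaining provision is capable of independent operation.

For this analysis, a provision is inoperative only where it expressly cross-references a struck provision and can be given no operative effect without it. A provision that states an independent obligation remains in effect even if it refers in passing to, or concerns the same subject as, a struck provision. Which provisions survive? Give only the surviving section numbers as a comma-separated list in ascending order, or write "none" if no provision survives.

Paragraph 1 is struck. Paragraph 3 merely fixes the civil penalty for violating Paragraph 1; with Paragraph 1 gone it has nothing to operate on and falls away. Paragraph 4 has no operative effect of its own apart from Paragraph 3 and is therefore inoperative. Paragraph 5 operates only by reference to Paragraph 4, so it falls with Paragraph 4. Paragraph 6 operates only by reference to Paragraph 4, so it falls with Paragraph 4. Paragraph 7 merely fixes the judicial-review right for Paragraph 6; with Paragraph 6 gone it has nothing to operate on and falls away. Paragraph 8 mentions Paragraph 5 but its own obligation stands independently of Paragraph 5, so Paragraph 8 is not affected. Although Paragraph 2 refers to Paragraph 7, its operative terms do not depend on Paragraph 7, so it remains in effect. Under the stated default rule, only provisions that cannot operate independently fall away; the rest are enforced. Paragraph 2, Paragraph 8, and Paragraph 9 remain in effect.

2, 8, 9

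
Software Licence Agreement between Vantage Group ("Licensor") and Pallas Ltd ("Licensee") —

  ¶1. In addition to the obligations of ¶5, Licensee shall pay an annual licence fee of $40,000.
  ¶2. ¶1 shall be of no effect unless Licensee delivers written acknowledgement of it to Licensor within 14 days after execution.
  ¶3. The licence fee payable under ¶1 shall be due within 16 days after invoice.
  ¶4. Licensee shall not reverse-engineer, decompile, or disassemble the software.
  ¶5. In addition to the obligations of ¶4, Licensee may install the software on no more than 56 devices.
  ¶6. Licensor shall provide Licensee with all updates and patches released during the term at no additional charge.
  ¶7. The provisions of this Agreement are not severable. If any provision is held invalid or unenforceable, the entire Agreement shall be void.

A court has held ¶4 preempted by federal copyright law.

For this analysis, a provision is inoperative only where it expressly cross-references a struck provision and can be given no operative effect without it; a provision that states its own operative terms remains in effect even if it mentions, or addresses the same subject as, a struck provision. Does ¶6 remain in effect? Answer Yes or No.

¶4 is struck. No other provision's operative terms depend on ¶4. ¶7 provides that the Agreement is not severable, so the invalidity of any one provision voids the entire Agreement. No provision of the Agreement survives. ¶6 is among the inoperative provisions, so the answer is no.

No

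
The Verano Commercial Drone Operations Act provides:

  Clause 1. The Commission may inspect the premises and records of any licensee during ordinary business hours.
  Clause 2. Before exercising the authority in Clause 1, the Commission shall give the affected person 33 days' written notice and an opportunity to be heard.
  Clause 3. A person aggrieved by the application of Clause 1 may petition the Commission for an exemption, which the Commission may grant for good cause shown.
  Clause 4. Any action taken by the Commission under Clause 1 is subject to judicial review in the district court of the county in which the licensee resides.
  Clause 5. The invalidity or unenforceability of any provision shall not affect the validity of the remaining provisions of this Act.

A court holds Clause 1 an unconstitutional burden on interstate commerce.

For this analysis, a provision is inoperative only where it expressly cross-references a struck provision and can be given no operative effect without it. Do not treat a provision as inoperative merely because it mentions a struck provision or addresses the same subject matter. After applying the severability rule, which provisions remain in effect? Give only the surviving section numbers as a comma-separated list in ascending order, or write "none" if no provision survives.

Clause 1 is struck. Clause 2 has no operative effect of its own apart from Clause 1 and is therefore inoperative. The only function of Clause 3 is the exemption procedure for Clause 1, so it cannot stand once Clause 1 is removed. The only function of Clause 4 is the judicial-review right for Clause 1, so it cannot stand once Clause 1 is removed. Clause 5 is a severability clause and preserves every provision that can still be given independent effect. Only Clause 5 remains in effect.

5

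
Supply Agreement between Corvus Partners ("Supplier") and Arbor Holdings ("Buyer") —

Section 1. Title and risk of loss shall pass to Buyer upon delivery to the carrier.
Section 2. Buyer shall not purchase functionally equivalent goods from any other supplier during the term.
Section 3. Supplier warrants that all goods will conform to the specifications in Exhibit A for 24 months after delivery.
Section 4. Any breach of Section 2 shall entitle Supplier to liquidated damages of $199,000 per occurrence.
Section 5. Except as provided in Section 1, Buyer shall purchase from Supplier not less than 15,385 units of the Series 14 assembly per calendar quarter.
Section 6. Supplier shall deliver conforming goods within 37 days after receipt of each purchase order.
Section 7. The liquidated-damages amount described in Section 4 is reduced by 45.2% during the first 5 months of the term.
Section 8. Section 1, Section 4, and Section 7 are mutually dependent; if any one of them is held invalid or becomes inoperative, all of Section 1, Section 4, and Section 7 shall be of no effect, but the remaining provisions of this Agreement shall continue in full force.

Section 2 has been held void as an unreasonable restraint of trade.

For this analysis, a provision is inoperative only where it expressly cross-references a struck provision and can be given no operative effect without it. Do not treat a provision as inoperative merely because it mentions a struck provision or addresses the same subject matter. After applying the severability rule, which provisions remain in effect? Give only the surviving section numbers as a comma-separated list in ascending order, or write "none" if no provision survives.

3, 5, 6, 8

Section 2 is struck. Section 4 operates only by reference to Section 2, so it falls with Section 2. The whole of Section 7 is the introductory reduction to the liquidated-damages amount, defined by reference to Section 4, so Section 7 cannot stand once Section 4 is removed. Section 5 mentions Section 1 but its own obligation stands independently of Section 1, so Section 5 is not affected. Section 8 declares Section 1, Section 4, and Section 7 mutually dependent; since one of them has fallen, all of them are of no effect. That brings down Section 1 as well. The remainder continues in force under Section 8. That leaves Section 3, Section 5, Section 6, and Section 8 in effect.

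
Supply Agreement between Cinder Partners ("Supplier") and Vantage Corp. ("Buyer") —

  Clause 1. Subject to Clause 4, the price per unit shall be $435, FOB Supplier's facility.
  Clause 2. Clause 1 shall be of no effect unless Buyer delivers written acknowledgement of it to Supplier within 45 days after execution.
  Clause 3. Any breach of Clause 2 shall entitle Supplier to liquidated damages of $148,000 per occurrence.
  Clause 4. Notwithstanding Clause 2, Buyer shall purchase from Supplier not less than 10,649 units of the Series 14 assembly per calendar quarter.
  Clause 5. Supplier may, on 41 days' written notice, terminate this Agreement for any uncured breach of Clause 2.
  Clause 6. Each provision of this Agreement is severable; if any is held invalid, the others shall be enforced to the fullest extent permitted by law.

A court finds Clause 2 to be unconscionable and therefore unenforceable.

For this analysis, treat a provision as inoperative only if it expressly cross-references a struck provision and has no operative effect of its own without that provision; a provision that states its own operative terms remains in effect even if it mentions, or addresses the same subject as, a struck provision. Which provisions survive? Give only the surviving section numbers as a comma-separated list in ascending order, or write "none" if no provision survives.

1, 4, 6

Clause 2 is struck. Clause 3 does nothing except set the liquidated-damages amount by reference to Clause 2; with Clause 2 gone it has no independent effect and is inoperative. Clause 5 operates only by reference to Clause 2, so it falls with Clause 2. Clause 4 mentions Clause 2 but its own obligation stands independently of Clause 2, so Clause 4 is not affected. Clause 6 is a severability clause and preserves every provision that can still be given independent effect. That leaves Clause 1, Clause 4, and Clause 6 in effect.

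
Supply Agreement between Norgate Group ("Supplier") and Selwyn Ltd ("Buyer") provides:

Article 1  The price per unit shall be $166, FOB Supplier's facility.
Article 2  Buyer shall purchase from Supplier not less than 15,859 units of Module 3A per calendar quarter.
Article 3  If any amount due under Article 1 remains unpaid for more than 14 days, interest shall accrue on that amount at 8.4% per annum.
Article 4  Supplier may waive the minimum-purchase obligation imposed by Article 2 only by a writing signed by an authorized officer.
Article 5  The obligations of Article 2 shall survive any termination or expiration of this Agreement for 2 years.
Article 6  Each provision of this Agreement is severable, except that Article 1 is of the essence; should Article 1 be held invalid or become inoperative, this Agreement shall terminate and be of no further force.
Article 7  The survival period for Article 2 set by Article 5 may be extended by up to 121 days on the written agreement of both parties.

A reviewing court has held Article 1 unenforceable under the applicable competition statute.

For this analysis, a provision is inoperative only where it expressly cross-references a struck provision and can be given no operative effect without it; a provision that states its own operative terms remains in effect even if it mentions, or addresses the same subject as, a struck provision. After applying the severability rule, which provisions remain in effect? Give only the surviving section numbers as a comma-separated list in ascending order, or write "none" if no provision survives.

none

Article 1 is struck. The whole of Article 3 is the default interest on the unit price, defined by reference to Article 1, so Article 3 cannot stand once Article 1 is removed. Article 6 makes Article 1 an essential term, and Article 1 is the provision held invalid; under Article 6, the entire Agreement is therefore void. No provision of the Agreement survives.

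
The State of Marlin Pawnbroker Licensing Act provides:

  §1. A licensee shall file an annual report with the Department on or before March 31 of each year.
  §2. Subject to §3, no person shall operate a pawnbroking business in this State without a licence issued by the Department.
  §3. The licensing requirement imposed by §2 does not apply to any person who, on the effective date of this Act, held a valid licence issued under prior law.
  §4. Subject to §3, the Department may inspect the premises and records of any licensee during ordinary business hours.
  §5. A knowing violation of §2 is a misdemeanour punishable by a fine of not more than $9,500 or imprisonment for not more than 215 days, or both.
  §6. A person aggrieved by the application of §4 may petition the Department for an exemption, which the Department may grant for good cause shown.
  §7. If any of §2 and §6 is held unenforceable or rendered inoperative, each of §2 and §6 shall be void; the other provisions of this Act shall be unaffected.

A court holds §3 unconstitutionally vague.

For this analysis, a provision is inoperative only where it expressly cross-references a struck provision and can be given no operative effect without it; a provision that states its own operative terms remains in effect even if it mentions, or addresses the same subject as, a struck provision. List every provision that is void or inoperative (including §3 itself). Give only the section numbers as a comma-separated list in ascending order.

3

§3 is struck. Although §2 refers to §3, its operative terms do not depend on §3, so it remains in effect. §4 mentions §3 but its own obligation stands independently of §3, so §4 is not affected. No other provision's operative terms depend on §3. §7 ties §2 and §6 together, but none of those is affected here; the remaining provisions continue in force under §7. §1, §2, §4, §5, §6, and §7 remain in effect.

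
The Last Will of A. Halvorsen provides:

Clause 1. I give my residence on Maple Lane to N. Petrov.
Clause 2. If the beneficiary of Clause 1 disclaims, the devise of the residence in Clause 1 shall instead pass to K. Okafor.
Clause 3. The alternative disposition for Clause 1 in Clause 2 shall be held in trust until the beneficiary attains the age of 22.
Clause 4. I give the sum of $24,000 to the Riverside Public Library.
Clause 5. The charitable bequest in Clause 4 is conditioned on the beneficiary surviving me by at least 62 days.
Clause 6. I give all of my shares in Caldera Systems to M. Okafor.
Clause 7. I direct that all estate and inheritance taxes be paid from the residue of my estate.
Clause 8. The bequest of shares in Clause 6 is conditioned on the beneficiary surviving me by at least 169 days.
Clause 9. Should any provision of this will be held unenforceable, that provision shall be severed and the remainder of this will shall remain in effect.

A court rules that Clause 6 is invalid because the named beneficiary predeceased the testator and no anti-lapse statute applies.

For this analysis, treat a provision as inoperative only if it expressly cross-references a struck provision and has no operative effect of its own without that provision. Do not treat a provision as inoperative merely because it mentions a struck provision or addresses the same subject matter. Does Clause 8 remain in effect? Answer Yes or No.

No

Clause 6 is struck. Clause 8 merely fixes the survivorship condition on Clause 6; with Clause 6 gone it has nothing to operate on and falls away. Under the severability clause in Clause 9, the remaining provisions continue in force. Clause 1, Clause 2, Clause 3, Clause 4, Clause 5, Clause 7, and Clause 9 remain in effect. Clause 8 is among the inoperative provisions, so the answer is no.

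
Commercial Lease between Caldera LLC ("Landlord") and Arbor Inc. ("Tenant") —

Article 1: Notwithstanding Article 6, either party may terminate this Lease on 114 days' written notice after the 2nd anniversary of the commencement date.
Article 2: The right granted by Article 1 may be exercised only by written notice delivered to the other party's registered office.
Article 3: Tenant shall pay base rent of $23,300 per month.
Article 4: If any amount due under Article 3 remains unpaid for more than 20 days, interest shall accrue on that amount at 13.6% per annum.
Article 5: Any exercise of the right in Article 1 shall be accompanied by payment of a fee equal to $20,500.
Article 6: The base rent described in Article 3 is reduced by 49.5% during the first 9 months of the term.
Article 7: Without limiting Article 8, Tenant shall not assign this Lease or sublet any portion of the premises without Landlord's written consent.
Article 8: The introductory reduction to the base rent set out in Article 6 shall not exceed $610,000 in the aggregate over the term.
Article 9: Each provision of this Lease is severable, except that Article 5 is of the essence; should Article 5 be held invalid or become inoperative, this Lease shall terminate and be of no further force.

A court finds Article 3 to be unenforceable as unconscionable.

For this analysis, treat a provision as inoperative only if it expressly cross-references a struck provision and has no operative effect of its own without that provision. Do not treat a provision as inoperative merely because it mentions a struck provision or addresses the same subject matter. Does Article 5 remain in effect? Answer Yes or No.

Yes

Article 3 is struck. Article 4 does nothing except set the default interest on the base rent by reference to Article 3; with Article 3 gone it has no independent effect and is inoperative. The whole of Article 6 is the introductory reduction to the base rent, defined by reference to Article 3, so Article 6 cannot stand once Article 3 is removed. Article 8 has no operative effect of its own apart from Article 6 and is therefore inoperative. Although Article 1 refers to Article 6, its operative terms do not depend on Article 6, so it remains in effect. Although Article 7 refers to Article 8, its operative terms do not depend on Article 8, so it remains in effect. Article 9 makes Article 5 an essential term, but Article 5 is unaffected, so the severability proviso in Article 9 preserves the remaining provisions. That leaves Article 1, Article 2, Article 5, Article 7, and Article 9 in effect. Article 5 is among the surviving provisions, so the answer is yes.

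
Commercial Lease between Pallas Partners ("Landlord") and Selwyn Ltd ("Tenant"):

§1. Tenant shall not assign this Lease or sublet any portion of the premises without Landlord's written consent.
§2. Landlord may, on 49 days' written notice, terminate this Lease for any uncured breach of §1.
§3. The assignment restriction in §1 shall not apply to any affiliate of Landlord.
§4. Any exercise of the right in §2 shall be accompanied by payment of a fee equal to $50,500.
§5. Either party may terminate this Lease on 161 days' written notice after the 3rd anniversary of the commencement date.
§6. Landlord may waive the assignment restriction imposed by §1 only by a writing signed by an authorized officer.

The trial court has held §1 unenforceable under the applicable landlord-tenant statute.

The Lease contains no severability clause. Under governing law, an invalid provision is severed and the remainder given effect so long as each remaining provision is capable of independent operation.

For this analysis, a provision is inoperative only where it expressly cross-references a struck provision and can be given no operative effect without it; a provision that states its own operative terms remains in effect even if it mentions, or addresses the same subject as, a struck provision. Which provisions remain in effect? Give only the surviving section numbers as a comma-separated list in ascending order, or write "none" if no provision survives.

5

§1 is struck. The only function of §2 is the termination right for breach of §1, so it cannot stand once §1 is removed. §3 operates only by reference to §1, so it falls with §1. The only function of §6 is the waiver condition for §1, so it cannot stand once §1 is removed. §4 operates only by reference to §2, so it falls with §2. Under the stated default rule, only provisions that cannot operate independently fall away; the rest are enforced. Only §5 remains in effect.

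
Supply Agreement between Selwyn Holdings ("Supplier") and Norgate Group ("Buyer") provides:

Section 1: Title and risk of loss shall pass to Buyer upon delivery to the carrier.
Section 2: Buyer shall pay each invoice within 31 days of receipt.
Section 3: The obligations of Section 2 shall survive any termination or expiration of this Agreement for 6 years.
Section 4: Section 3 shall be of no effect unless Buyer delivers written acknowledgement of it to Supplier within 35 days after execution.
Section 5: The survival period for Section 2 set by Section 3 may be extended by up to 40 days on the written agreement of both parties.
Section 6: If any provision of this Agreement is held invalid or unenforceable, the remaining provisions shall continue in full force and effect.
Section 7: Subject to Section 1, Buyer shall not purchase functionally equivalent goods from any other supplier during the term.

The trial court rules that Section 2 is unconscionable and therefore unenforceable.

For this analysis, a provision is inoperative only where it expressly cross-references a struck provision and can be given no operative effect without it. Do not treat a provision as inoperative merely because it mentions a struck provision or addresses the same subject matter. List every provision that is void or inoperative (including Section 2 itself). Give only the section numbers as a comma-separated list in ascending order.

2, 3, 4, 5

Section 2 is struck. The only function of Section 3 is the survival period for Section 2, so it cannot stand once Section 2 is removed. Section 4 merely fixes the acknowledgement condition for Section 3; with Section 3 gone it has nothing to operate on and falls away. Section 5 has no operative effect of its own apart from Section 3 and is therefore inoperative. Under the severability clause in Section 6, the remaining provisions continue in force. The provisions still in force are Section 1, Section 6, and Section 7.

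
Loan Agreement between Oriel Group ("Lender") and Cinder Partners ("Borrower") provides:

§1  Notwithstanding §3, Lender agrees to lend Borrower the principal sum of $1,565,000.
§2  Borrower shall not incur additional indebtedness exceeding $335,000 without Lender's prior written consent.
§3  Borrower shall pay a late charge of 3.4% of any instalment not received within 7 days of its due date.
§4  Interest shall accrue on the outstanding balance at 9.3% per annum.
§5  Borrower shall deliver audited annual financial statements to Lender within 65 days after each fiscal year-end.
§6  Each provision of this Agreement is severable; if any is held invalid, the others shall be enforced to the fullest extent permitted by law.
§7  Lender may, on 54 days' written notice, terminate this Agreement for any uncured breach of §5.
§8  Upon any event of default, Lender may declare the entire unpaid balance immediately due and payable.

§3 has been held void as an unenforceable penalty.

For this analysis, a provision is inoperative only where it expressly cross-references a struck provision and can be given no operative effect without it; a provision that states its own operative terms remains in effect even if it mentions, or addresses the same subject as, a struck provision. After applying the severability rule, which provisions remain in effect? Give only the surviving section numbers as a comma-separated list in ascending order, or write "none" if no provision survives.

1, 2, 4, 5, 6, 7, 8

§3 is struck. Although §1 refers to §3, its operative terms do not depend on §3, so it remains in effect. Nothing else in the Agreement is defined by reference to §3. Under the severability clause in §6, the remaining provisions continue in force. That leaves §1, §2, §4, §5, §6, §7, and §8 in effect.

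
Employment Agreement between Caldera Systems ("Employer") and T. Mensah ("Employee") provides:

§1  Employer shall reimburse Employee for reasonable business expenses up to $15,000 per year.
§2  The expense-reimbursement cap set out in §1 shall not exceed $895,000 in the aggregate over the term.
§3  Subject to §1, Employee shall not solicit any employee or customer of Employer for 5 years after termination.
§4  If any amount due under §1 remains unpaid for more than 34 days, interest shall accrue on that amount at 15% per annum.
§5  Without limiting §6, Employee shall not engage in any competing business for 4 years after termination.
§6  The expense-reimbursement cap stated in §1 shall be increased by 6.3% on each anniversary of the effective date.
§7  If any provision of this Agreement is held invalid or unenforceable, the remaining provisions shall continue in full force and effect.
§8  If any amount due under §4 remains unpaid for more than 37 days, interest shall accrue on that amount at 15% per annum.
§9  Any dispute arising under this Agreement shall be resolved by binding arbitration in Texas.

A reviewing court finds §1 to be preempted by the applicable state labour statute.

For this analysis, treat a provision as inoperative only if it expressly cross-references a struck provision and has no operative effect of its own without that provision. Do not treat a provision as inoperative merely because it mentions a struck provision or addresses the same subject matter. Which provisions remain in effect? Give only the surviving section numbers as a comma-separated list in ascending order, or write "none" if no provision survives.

§1 is struck. §2 does nothing except set the aggregate cap on the expense-reimbursement cap by reference to §1; with §1 gone it has no independent effect and is inoperative. §4 has no operative effect of its own apart from §1 and is therefore inoperative. The whole of §6 is the escalation of the expense-reimbursement cap, defined by reference to §1, so §6 cannot stand once §1 is removed. The whole of §8 is the default interest on the default interest on the expense-reimbursement cap, defined by reference to §4, so §8 cannot stand once §4 is removed. Although §3 refers to §1, its operative terms do not depend on §1, so it remains in effect. §5 mentions §6 but its own obligation stands independently of §6, so §5 is not affected. Under the severability clause in §7, the remaining provisions continue in force. §3, §5, §7, and §9 remain in effect.

3, 5, 7, 9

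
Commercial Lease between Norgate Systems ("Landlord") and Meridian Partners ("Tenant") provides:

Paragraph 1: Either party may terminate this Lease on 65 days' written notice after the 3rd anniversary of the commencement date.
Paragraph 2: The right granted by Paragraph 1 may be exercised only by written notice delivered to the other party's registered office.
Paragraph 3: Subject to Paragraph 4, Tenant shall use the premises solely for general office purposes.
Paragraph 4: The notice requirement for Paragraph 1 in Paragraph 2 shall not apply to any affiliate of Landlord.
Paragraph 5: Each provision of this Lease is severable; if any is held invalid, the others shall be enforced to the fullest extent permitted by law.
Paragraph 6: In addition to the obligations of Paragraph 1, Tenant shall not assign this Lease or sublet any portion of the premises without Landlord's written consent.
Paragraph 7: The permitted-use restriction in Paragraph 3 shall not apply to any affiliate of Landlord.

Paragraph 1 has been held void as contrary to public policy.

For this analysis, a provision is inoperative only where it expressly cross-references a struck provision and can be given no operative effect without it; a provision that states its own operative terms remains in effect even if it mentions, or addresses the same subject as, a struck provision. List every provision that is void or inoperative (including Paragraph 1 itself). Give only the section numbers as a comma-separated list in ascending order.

1, 2, 4

Paragraph 1 is struck. Paragraph 2 has no operative effect of its own apart from Paragraph 1 and is therefore inoperative. The whole of Paragraph 4 is the carve-out from the notice requirement for Paragraph 1, defined by reference to Paragraph 2, so Paragraph 4 cannot stand once Paragraph 2 is removed. Paragraph 3 mentions Paragraph 4 but its own obligation stands independently of Paragraph 4, so Paragraph 3 is not affected. Paragraph 6 mentions Paragraph 1 but its own obligation stands independently of Paragraph 1, so Paragraph 6 is not affected. Under the severability clause in Paragraph 5, the remaining provisions continue in force. That leaves Paragraph 3, Paragraph 5, Paragraph 6, and Paragraph 7 in effect.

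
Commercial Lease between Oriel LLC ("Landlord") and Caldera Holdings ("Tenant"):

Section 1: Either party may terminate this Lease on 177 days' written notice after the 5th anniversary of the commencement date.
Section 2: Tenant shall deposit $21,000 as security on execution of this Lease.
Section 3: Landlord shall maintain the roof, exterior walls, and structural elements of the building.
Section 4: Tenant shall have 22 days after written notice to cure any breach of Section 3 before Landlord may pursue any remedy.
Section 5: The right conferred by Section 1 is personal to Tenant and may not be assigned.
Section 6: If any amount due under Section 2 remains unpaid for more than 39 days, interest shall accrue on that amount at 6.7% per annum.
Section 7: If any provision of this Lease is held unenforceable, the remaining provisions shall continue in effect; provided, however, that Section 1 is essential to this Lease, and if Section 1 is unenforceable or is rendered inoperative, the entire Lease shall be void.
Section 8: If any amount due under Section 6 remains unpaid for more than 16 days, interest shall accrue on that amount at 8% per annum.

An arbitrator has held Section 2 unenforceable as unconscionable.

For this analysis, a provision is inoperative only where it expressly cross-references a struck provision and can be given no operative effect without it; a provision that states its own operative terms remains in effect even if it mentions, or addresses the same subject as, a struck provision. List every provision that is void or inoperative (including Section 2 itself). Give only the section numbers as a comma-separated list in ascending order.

Section 2 is struck. Section 6 has no operative effect of its own apart from Section 2 and is therefore inoperative. Section 8 does nothing except set the default interest on the default interest on the security deposit by reference to Section 6; with Section 6 gone it has no independent effect and is inoperative. Section 7 makes Section 1 an essential term, but Section 1 is unaffected, so the severability proviso in Section 7 preserves the remaining provisions. Section 1, Section 3, Section 4, Section 5, and Section 7 remain in effect.

2, 6, 8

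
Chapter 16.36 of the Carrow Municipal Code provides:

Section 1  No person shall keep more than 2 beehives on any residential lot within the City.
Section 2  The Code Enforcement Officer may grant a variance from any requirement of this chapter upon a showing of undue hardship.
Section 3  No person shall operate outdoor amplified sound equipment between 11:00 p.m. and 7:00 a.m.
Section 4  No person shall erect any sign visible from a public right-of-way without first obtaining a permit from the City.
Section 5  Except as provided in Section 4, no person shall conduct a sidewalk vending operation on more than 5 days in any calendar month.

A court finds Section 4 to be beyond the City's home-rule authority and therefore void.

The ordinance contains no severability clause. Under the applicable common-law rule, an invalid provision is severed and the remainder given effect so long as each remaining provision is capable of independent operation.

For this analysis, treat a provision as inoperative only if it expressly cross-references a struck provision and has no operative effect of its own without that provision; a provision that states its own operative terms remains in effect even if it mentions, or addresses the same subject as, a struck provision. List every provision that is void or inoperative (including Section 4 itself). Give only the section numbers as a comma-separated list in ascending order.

Section 4 is struck. Section 5 mentions Section 4 but its own obligation stands independently of Section 4, so Section 5 is not affected. Nothing else in the ordinance is defined by reference to Section 4. Under the stated default rule, only provisions that cannot operate independently fall away; the rest are enforced. That leaves Section 1, Section 2, Section 3, and Section 5 in effect.

4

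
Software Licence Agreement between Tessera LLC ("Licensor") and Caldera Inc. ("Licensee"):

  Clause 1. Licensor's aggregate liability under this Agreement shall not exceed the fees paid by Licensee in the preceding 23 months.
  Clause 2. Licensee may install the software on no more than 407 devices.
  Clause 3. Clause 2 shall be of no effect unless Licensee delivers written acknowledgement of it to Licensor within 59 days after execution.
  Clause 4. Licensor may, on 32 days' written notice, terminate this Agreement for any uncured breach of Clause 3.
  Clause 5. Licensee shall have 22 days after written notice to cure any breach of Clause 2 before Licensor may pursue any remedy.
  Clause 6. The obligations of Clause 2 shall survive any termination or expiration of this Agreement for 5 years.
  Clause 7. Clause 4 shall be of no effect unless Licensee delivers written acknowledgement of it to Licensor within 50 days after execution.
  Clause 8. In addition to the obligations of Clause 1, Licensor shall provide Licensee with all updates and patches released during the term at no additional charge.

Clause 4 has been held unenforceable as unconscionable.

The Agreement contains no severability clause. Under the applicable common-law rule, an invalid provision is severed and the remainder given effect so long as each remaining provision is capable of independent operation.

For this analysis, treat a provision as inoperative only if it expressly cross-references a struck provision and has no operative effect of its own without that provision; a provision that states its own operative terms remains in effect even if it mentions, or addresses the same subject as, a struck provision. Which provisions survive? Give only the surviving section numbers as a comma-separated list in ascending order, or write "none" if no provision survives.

Clause 4 is struck. The only function of Clause 7 is the acknowledgement condition for Clause 4, so it cannot stand once Clause 4 is removed. With no severability clause, the stated default rule severs what cannot stand and enforces each remaining provision that can operate on its own. That leaves Clause 1, Clause 2, Clause 3, Clause 5, Clause 6, and Clause 8 in effect.

1, 2, 3, 5, 6, 8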